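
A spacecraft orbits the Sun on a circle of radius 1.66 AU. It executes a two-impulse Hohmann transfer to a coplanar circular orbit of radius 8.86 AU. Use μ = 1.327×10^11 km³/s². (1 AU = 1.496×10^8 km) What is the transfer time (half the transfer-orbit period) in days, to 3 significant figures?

t = 2200 days

In km: r₁ = 1.66 × 1.496×10^8 = 2.48336×10^8 km; r₂ = 8.86 × 1.496×10^8 = 1.325456×10^9 km.
The Hohmann ellipse has a_t = (r₁ + r₂)/2 = 7.86896×10^8 km.
Transfer time t = π√(a_t³/μ) = π√((7.86896×10^8)³ / 1.327×10^11) = 1.904×10^8 s.
Converting: 1.904×10^8 s ÷ 86400 s/day = 2200 days.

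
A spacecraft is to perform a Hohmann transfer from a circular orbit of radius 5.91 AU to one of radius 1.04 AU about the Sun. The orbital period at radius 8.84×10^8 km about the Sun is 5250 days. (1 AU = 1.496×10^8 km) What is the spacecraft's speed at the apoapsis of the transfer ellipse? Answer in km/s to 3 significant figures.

v = 6.70 km/s

From Kepler's third law T² = 4π²r³/μ at r = 8.84×10^8 km, T = 5250 days = 5250 × 86400 s = 4.536×10^8 s: μ = 4π²r³/T² = 1.32547×10^11 km³/s².
In km: r₁ = 5.91 × 1.496×10^8 = 8.84136×10^8 km; r₂ = 1.04 × 1.496×10^8 = 1.55584×10^8 km.
Semi-major axis of the transfer orbit: a_t = (8.84136×10^8 + 1.55584×10^8)/2 = 5.1986×10^8 km.
At apoapsis, r = 8.84136×10^8 km.
From the vis-viva equation, v = √[μ(2/r − 1/a_t)] = 6.698 km/s.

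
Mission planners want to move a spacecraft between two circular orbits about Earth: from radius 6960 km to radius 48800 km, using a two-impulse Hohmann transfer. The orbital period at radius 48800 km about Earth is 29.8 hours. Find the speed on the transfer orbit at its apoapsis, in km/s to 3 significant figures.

From Kepler's third law T² = 4π²r³/μ at r = 48800 km, T = 29.8 hours = 29.8 × 3600 s = 1.0728×10^5 s: μ = 4π²r³/T² = 3.98641×10^5 km³/s².
Semi-major axis of the transfer orbit: a_t = (6960 + 48800)/2 = 27880 km.
At apoapsis, r = 48800 km.
Applying v² = μ(2/r − 1/a_t): v = 1.428 km/s.

v = 1.43 km/s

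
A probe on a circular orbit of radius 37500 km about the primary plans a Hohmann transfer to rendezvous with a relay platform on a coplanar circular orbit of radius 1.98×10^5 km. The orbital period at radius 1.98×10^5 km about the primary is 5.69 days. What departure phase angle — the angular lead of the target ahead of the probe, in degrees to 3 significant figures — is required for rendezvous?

From Kepler's third law T² = 4π²r³/μ at r = 1.98×10^5 km, T = 5.69 days = 5.69 × 86400 s = 4.91616×10^5 s: μ = 4π²r³/T² = 1.26795×10^6 km³/s².
Semi-major axis of the transfer orbit: a_t = (37500 + 1.980×10^5)/2 = 1.1775×10^5 km.
Transfer time t = π√(a_t³/μ) = 1.127300×10^5 s.
The target's mean motion on its circular orbit is ω₂ = √(μ/r₂³) = 1.278068×10^-5 rad/s.
Angle swept by the target during transfer: ω₂·t = 1.440766 rad = 82.5498°.
Arrival is 180° from departure on the ellipse, so φ = 180° − 82.5498° = 97.5°.

φ = 97.5°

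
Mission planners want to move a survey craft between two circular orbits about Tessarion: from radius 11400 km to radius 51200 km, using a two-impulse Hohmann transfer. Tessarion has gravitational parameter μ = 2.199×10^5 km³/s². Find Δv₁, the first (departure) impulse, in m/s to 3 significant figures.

Δv₁ = 1230 m/s

Semi-major axis of the transfer orbit: a_t = (11400 + 51200)/2 = 31300 km.
Circular speed at r = 11400 km: v_c = √(μ/r) = 4.392 km/s.
Transfer-orbit speed at the same r (vis-viva, a = a_t): v_t = √[μ(2/r − 1/a_t)] = 5.617 km/s.
Δv₁ = |v_t − v_c| = |5.617 − 4.392| = 1.225 km/s.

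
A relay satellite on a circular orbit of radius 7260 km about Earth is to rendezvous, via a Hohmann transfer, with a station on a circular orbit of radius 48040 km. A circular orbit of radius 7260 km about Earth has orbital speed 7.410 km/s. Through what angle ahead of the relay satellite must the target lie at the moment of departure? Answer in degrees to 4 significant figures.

From the circular-orbit relation v² = μ/r at r = 7260 km: μ = v²r = (7.410)² × 7260 = 3.98633×10^5 km³/s².
Semi-major axis of the transfer orbit: a_t = (7260 + 48040)/2 = 27650 km.
The half-period of the transfer ellipse is t = π√(a_t³/μ) = 22877 s.
The target's mean motion on its circular orbit is ω₂ = √(μ/r₂³) = 5.9963×10^-5 rad/s.
Angle swept by the target during transfer: ω₂·t = 1.3718 rad = 78.60°.
Arrival is 180° from departure on the ellipse, so φ = 180° − 78.60° = 101.4°.

φ = 101.4°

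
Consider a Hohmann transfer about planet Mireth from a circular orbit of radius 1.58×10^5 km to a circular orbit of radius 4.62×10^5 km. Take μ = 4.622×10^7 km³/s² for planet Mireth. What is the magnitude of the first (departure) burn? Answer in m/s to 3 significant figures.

Transfer-ellipse semi-major axis a_t = (r₁ + r₂)/2 = (1.580×10^5 + 4.620×10^5)/2 = 3.100×10^5 km.
Circular speed at r = 1.580×10^5 km: v_c = √(μ/r) = 17.104 km/s.
Transfer-orbit speed at the same r (vis-viva, a = a_t): v_t = √[μ(2/r − 1/a_t)] = 20.880 km/s.
Δv₁ = |v_t − v_c| = |20.880 − 17.104| = 3.776 km/s.

Δv₁ = 3780 m/s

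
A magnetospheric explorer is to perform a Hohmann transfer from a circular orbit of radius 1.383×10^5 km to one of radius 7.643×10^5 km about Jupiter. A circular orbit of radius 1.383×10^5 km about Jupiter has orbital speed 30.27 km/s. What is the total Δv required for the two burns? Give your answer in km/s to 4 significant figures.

Δv = 14.87 km/s

From the circular-orbit relation v² = μ/r at r = 1.383×10^5 km: μ = v²r = (30.27)² × 1.383×10^5 = 1.26721×10^8 km³/s².
Transfer-ellipse semi-major axis a_t = (r₁ + r₂)/2 = (1.383×10^5 + 7.643×10^5)/2 = 4.513×10^5 km.
Circular speed at r₁: v₁ = √(μ/r₁) = √(1.26721×10^8/1.383×10^5) = 30.270 km/s.
On the transfer ellipse at r₁, vis-viva gives v_p = √[μ(2/r₁ − 1/a_t)] = 39.392 km/s.
First burn Δv₁ = |v_p − v₁| = 9.122 km/s.
Circular speed at r₂: v₂ = √(μ/r₂) = 12.876 km/s.
Transfer-orbit speed at r₂: v_a = √[μ(2/r₂ − 1/a_t)] = 7.1280 km/s.
Second burn Δv₂ = |v₂ − v_a| = 5.748 km/s.
Δv = Δv₁ + Δv₂ = 9.122 + 5.748 = 14.87 km/s.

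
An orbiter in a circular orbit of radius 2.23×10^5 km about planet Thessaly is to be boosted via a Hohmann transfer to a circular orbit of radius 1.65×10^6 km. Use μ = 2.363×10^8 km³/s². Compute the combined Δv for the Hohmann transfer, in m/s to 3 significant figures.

Transfer-ellipse semi-major axis a_t = (r₁ + r₂)/2 = (2.230×10^5 + 1.650×10^6)/2 = 9.365×10^5 km.
Circular speed at r₁: v₁ = √(μ/r₁) = √(2.363×10^8/2.230×10^5) = 32.552 km/s.
Transfer-orbit speed at r₁ (vis-viva): v_p = √[μ(2/r₁ − 1/a_t)] = 43.208 km/s.
First burn Δv₁ = |v_p − v₁| = 10.656 km/s.
At r₂, v₂ = √(μ/r₂) = 11.96713 km/s.
Transfer-orbit speed at r₂: v_a = √[μ(2/r₂ − 1/a_t)] = 5.839672 km/s.
Second burn Δv₂ = |v₂ − v_a| = 6.1275 km/s.
Total Δv = Δv₁ + Δv₂ = 16.78 km/s.

Δv = 16800 m/s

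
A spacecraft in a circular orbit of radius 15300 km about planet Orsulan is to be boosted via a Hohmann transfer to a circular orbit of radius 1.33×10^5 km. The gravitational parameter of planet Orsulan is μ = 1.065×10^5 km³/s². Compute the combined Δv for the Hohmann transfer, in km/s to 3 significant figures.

Δv = 1.38 km/s

Transfer-ellipse semi-major axis a_t = (r₁ + r₂)/2 = (15300 + 1.330×10^5)/2 = 74150 km.
At r₁ the circular-orbit speed is v₁ = √(μ/r₁) = 2.63833 km/s.
On the transfer ellipse at r₁, vis-viva equation gives v_p = √[μ(2/r₁ − 1/a_t)] = 3.53345 km/s.
First burn Δv₁ = |v_p − v₁| = 0.89512 km/s.
At r₂, v₂ = √(μ/r₂) = 0.89485 km/s.
Transfer-orbit speed at r₂: v_a = √[μ(2/r₂ − 1/a_t)] = 0.40648 km/s.
Second burn Δv₂ = |v₂ − v_a| = 0.48837 km/s.
Δv = Δv₁ + Δv₂ = 0.89512 + 0.48837 = 1.383 km/s.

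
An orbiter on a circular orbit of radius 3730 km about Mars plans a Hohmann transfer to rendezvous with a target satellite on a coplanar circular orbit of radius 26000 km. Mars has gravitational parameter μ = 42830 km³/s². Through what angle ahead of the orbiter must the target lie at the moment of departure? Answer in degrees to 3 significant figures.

φ = 102°

Semi-major axis of the transfer orbit: a_t = (3730 + 26000)/2 = 14865 km.
The half-period of the transfer ellipse is t = π√(a_t³/μ) = 27510 s.
Target angular speed ω₂ = √(μ/r₂³) = 4.936×10^-5 rad/s.
Angle swept by the target during transfer: ω₂·t = 1.358 rad = 77.81°.
Arrival is 180° from departure on the ellipse, so φ = 180° − 77.81° = 102°.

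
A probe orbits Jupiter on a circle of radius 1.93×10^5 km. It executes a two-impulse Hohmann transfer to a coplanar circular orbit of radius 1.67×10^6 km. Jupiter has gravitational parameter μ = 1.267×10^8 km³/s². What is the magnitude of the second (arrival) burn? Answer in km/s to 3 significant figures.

The Hohmann ellipse has a_t = (r₁ + r₂)/2 = 9.315×10^5 km.
Circular speed at r = 1.670×10^6 km: v_c = √(μ/r) = 8.710 km/s.
Transfer-orbit speed at the same r (vis-viva, a = a_t): v_t = √[μ(2/r − 1/a_t)] = 3.965 km/s.
Δv₂ = |v_t − v_c| = |3.965 − 8.710| = 4.745 km/s.

Δv₂ = 4.75 km/s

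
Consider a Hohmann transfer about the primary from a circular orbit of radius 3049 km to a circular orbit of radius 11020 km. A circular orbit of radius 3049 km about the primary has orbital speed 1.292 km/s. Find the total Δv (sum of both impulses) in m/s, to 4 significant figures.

From the circular-orbit relation v² = μ/r at r = 3049 km: μ = v²r = (1.292)² × 3049 = 5089.59 km³/s².
Transfer-ellipse semi-major axis a_t = (r₁ + r₂)/2 = (3049 + 11020)/2 = 7034.5 km.
At r₁ the circular-orbit speed is v₁ = √(μ/r₁) = 1.2920 km/s.
On the transfer ellipse at r₁, v² = μ(2/r − 1/a) gives v_p = √[μ(2/r₁ − 1/a_t)] = 1.6171 km/s.
First burn Δv₁ = |v_p − v₁| = 0.3251 km/s.
Circular speed at r₂: v₂ = √(μ/r₂) = 0.6796 km/s.
Transfer-orbit speed at r₂: v_a = √[μ(2/r₂ − 1/a_t)] = 0.4474 km/s.
Second burn Δv₂ = |v₂ − v_a| = 0.2322 km/s.
Total Δv = Δv₁ + Δv₂ = 0.5573 km/s.

Δv = 557.3 m/s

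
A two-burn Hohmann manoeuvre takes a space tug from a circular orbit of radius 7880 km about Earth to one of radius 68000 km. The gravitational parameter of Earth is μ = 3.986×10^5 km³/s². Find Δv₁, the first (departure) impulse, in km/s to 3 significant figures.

Transfer-ellipse semi-major axis a_t = (r₁ + r₂)/2 = (7880 + 68000)/2 = 37940 km.
On the circular orbit at r = 7880 km, v_c = √(μ/r) = 7.1122 km/s.
Vis-viva on the transfer ellipse at r = 7880 km gives v_t = √[μ(2/r − 1/a_t)] = 9.5216 km/s.
Δv₁ = |v_t − v_c| = |9.5216 − 7.1122| = 2.409 km/s.

Δv₁ = 2.41 km/s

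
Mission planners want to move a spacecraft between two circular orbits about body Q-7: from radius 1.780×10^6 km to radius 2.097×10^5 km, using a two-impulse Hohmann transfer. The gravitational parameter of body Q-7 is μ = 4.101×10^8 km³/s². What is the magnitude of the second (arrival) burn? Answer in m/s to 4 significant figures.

Transfer-ellipse semi-major axis a_t = (r₁ + r₂)/2 = (1.780×10^6 + 2.097×10^5)/2 = 9.9485×10^5 km.
Circular speed at r = 2.097×10^5 km: v_c = √(μ/r) = 44.22 km/s.
Vis-viva on the transfer ellipse at r = 2.097×10^5 km gives v_t = √[μ(2/r − 1/a_t)] = 59.15 km/s.
Δv₂ = |v_t − v_c| = |59.15 − 44.22| = 14.93 km/s.

Δv₂ = 14930 m/s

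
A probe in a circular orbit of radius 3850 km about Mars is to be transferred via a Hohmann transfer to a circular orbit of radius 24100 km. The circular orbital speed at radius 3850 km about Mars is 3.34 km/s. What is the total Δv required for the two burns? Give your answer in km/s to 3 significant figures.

From the circular-orbit relation v² = μ/r at r = 3850 km: μ = v²r = (3.34)² × 3850 = 42949.1 km³/s².
Transfer-ellipse semi-major axis a_t = (r₁ + r₂)/2 = (3850 + 24100)/2 = 13975 km.
At r₁ the circular-orbit speed is v₁ = √(μ/r₁) = 3.340 km/s.
Transfer-orbit speed at r₁ (vis-viva): v_p = √[μ(2/r₁ − 1/a_t)] = 4.386 km/s.
First burn Δv₁ = |v_p − v₁| = 1.046 km/s.
Circular speed at r₂: v₂ = √(μ/r₂) = 1.335 km/s.
Transfer-orbit speed at r₂: v_a = √[μ(2/r₂ − 1/a_t)] = 0.7007 km/s.
Second burn Δv₂ = |v₂ − v_a| = 0.6343 km/s.
Δv = Δv₁ + Δv₂ = 1.046 + 0.6343 = 1.680 km/s.

Δv = 1.68 km/s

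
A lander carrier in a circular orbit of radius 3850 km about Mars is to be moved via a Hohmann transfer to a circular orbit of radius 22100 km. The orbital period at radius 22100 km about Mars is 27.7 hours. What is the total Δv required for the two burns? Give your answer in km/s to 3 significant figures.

From Kepler's third law T² = 4π²r³/μ at r = 22100 km, T = 27.7 hours = 27.7 × 3600 s = 99720 s: μ = 4π²r³/T² = 42852.1 km³/s².
Semi-major axis of the transfer orbit: a_t = (3850 + 22100)/2 = 12975 km.
Circular speed at r₁: v₁ = √(μ/r₁) = √(42852.1/3850) = 3.336 km/s.
On the transfer ellipse at r₁, v² = μ(2/r − 1/a) gives v_p = √[μ(2/r₁ − 1/a_t)] = 4.354 km/s.
First burn Δv₁ = |v_p − v₁| = 1.018 km/s.
At r₂, v₂ = √(μ/r₂) = 1.3925 km/s.
Transfer-orbit speed at r₂: v_a = √[μ(2/r₂ − 1/a_t)] = 0.75852 km/s.
Second burn Δv₂ = |v₂ − v_a| = 0.6340 km/s.
Total Δv = Δv₁ + Δv₂ = 1.652 km/s.

Δv = 1.65 km/s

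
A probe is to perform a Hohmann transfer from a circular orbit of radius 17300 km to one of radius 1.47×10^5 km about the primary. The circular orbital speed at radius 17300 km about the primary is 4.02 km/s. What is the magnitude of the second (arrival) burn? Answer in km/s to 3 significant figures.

From the circular-orbit relation v² = μ/r at r = 17300 km: μ = v²r = (4.02)² × 17300 = 2.79575×10^5 km³/s².
Semi-major axis of the transfer orbit: a_t = (17300 + 1.470×10^5)/2 = 82150 km.
On the circular orbit at r = 1.470×10^5 km, v_c = √(μ/r) = 1.3791 km/s.
Vis-viva on the transfer ellipse at r = 1.470×10^5 km gives v_t = √[μ(2/r − 1/a_t)] = 0.63286 km/s.
Δv₂ = |v_t − v_c| = |0.63286 − 1.3791| = 0.7462 km/s.

Δv₂ = 0.746 km/s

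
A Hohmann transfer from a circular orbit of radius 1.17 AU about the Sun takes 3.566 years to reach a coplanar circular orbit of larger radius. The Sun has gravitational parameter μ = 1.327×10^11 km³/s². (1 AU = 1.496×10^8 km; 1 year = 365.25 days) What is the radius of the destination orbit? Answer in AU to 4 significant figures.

r₂ = 6.240 AU

In km: r₁ = 1.17 × 1.496×10^8 = 1.75032×10^8 km.
Transfer time t = 3.566 years × 365.25 × 86400 s = 1.125344016×10^8 s, and t = π√(a_t³/μ).
So a_t = (μ t²/π²)^(1/3) = (1.327×10^11 × (1.125344016×10^8)² / π²)^(1/3) = 5.5426×10^8 km.
Since a_t = (r₁ + r₂)/2, r₂ = 2a_t − r₁ = 2×5.5426×10^8 − 1.75032×10^8 = 9.33488×10^8 km.
In AU: r₂ = 9.33488×10^8 / 1.496×10^8 = 6.240 AU.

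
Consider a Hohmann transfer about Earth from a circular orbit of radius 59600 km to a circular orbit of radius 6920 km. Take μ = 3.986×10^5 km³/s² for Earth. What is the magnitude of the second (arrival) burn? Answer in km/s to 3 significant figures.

Transfer-ellipse semi-major axis a_t = (r₁ + r₂)/2 = (59600 + 6920)/2 = 33260 km.
On the circular orbit at r = 6920 km, v_c = √(μ/r) = 7.590 km/s.
Vis-viva on the transfer ellipse at r = 6920 km gives v_t = √[μ(2/r − 1/a_t)] = 10.16 km/s.
Δv₂ = |v_t − v_c| = |10.16 − 7.590| = 2.570 km/s.

Δv₂ = 2.57 km/s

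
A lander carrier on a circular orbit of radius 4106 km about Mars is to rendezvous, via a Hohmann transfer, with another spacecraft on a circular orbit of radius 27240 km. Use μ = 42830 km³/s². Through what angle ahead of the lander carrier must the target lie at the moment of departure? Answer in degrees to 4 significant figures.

Transfer-ellipse semi-major axis a_t = (r₁ + r₂)/2 = (4106 + 27240)/2 = 15673 km.
The half-period of the transfer ellipse is t = π√(a_t³/μ) = 29785 s.
Target angular speed ω₂ = √(μ/r₂³) = 4.6032×10^-5 rad/s.
Angle swept by the target during transfer: ω₂·t = 1.3711 rad = 78.56°.
The lander carrier traverses 180° on the transfer ellipse, so the target must lead by 180° − 78.56° = 101.4°.

φ = 101.4°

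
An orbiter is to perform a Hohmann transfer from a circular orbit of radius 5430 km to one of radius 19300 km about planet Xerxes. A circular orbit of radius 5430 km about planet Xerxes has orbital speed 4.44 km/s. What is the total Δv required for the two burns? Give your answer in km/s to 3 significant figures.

From the circular-orbit relation v² = μ/r at r = 5430 km: μ = v²r = (4.44)² × 5430 = 1.07045×10^5 km³/s².
The Hohmann ellipse has a_t = (r₁ + r₂)/2 = 12365 km.
At r₁ the circular-orbit speed is v₁ = √(μ/r₁) = 4.440 km/s.
Transfer-orbit speed at r₁ (v² = μ(2/r − 1/a)): v_p = √[μ(2/r₁ − 1/a_t)] = 5.547 km/s.
First burn Δv₁ = |v_p − v₁| = 1.107 km/s.
Circular speed at r₂: v₂ = √(μ/r₂) = 2.3551 km/s.
Transfer-orbit speed at r₂: v_a = √[μ(2/r₂ − 1/a_t)] = 1.5607 km/s.
Second burn Δv₂ = |v₂ − v_a| = 0.7944 km/s.
Δv = Δv₁ + Δv₂ = 1.107 + 0.7944 = 1.901 km/s.

Δv = 1.90 km/s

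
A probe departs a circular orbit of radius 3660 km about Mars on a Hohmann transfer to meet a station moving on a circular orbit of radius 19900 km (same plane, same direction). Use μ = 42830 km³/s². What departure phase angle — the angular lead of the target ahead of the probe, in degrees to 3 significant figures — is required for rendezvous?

The Hohmann ellipse has a_t = (r₁ + r₂)/2 = 11780 km.
The half-period of the transfer ellipse is t = π√(a_t³/μ) = 19408.6 s.
The target's mean motion on its circular orbit is ω₂ = √(μ/r₂³) = 7.37215×10^-5 rad/s.
Angle swept by the target during transfer: ω₂·t = 1.4308 rad = 81.98°.
The probe traverses 180° on the transfer ellipse, so the target must lead by 180° − 81.98° = 98.0°.

φ = 98.0°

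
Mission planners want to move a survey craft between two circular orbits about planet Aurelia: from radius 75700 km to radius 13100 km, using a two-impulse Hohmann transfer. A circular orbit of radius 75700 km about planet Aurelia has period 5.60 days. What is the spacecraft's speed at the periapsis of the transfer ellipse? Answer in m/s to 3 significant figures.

v = 3090 m/s

From Kepler's third law T² = 4π²r³/μ at r = 75700 km, T = 5.60 days = 5.60 × 86400 s = 4.8384×10^5 s: μ = 4π²r³/T² = 73155.0 km³/s².
The Hohmann ellipse has a_t = (r₁ + r₂)/2 = 44400 km.
At periapsis, r = 13100 km.
Applying v² = μ(2/r − 1/a_t): v = 3.086 km/s.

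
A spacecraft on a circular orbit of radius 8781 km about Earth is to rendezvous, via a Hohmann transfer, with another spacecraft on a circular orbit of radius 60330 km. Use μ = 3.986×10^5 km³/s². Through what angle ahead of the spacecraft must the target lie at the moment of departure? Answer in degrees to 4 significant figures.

Semi-major axis of the transfer orbit: a_t = (8781 + 60330)/2 = 34555.5 km.
Transfer time t = π√(a_t³/μ) = 31960 s.
Target angular speed ω₂ = √(μ/r₂³) = 4.261×10^-5 rad/s.
Angle swept by the target during transfer: ω₂·t = 1.3618 rad = 78.03°.
The spacecraft traverses 180° on the transfer ellipse, so the target must lead by 180° − 78.03° = 102.0°.

φ = 102.0°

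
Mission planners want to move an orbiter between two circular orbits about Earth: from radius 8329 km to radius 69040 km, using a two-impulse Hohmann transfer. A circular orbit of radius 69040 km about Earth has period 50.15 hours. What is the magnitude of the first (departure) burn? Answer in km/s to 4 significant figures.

Δv₁ = 2.324 km/s

From Kepler's third law T² = 4π²r³/μ at r = 69040 km, T = 50.15 hours = 50.15 × 3600 s = 1.8054×10^5 s: μ = 4π²r³/T² = 3.98580×10^5 km³/s².
The Hohmann ellipse has a_t = (r₁ + r₂)/2 = 38684.5 km.
On the circular orbit at r = 8329 km, v_c = √(μ/r) = 6.918 km/s.
Transfer-orbit speed at the same r (vis-viva, a = a_t): v_t = √[μ(2/r − 1/a_t)] = 9.242 km/s.
Δv₁ = |v_t − v_c| = |9.242 − 6.918| = 2.324 km/s.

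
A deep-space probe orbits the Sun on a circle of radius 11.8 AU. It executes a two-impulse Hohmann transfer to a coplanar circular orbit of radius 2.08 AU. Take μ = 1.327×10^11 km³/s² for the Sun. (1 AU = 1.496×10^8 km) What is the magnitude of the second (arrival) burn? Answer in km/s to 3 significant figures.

In km: r₁ = 11.8 × 1.496×10^8 = 1.76528×10^9 km; r₂ = 2.08 × 1.496×10^8 = 3.11168×10^8 km.
Transfer-ellipse semi-major axis a_t = (r₁ + r₂)/2 = (1.76528×10^9 + 3.11168×10^8)/2 = 1.038224×10^9 km.
On the circular orbit at r = 3.11168×10^8 km, v_c = √(μ/r) = 20.651 km/s.
Transfer-orbit speed at the same r (vis-viva, a = a_t): v_t = √[μ(2/r − 1/a_t)] = 26.928 km/s.
Δv₂ = |v_t − v_c| = |26.928 − 20.651| = 6.277 km/s.

Δv₂ = 6.28 km/s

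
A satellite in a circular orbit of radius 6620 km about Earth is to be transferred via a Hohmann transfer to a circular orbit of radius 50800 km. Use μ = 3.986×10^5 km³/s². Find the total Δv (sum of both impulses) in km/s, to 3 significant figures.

The Hohmann ellipse has a_t = (r₁ + r₂)/2 = 28710 km.
At r₁ the circular-orbit speed is v₁ = √(μ/r₁) = 7.7596 km/s.
On the transfer ellipse at r₁, v² = μ(2/r − 1/a) gives v_p = √[μ(2/r₁ − 1/a_t)] = 10.322 km/s.
First burn Δv₁ = |v_p − v₁| = 2.562 km/s.
At r₂, v₂ = √(μ/r₂) = 2.801 km/s.
Transfer-orbit speed at r₂: v_a = √[μ(2/r₂ − 1/a_t)] = 1.345 km/s.
Second burn Δv₂ = |v₂ − v_a| = 1.456 km/s.
Δv = Δv₁ + Δv₂ = 2.562 + 1.456 = 4.018 km/s.

Δv = 4.02 km/s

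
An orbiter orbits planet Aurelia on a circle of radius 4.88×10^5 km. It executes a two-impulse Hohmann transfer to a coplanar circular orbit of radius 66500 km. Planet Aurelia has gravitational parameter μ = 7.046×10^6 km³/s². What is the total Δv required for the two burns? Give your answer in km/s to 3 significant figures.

Δv = 5.30 km/s

Semi-major axis of the transfer orbit: a_t = (4.880×10^5 + 66500)/2 = 2.7725×10^5 km.
Circular speed at r₁: v₁ = √(μ/r₁) = √(7.046×10^6/4.880×10^5) = 3.800 km/s.
Transfer-orbit speed at r₁ (vis-viva): v_a = √[μ(2/r₁ − 1/a_t)] = 1.861 km/s.
First burn Δv₁ = |v_a − v₁| = 1.939 km/s.
At r₂, v₂ = √(μ/r₂) = 10.293 km/s.
Transfer-orbit speed at r₂: v_p = √[μ(2/r₂ − 1/a_t)] = 13.656 km/s.
Second burn Δv₂ = |v₂ − v_p| = 3.363 km/s.
Δv = Δv₁ + Δv₂ = 1.939 + 3.363 = 5.302 km/s.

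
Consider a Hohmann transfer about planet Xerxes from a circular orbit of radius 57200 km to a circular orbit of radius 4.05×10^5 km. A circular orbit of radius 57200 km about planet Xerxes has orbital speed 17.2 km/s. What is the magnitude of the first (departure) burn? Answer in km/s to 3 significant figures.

Δv₁ = 5.57 km/s

From the circular-orbit relation v² = μ/r at r = 57200 km: μ = v²r = (17.2)² × 57200 = 1.69220×10^7 km³/s².
Transfer-ellipse semi-major axis a_t = (r₁ + r₂)/2 = (57200 + 4.050×10^5)/2 = 2.311×10^5 km.
On the circular orbit at r = 57200 km, v_c = √(μ/r) = 17.20 km/s.
Vis-viva on the transfer ellipse at r = 57200 km gives v_t = √[μ(2/r − 1/a_t)] = 22.77 km/s.
Δv₁ = |v_t − v_c| = |22.77 − 17.20| = 5.570 km/s.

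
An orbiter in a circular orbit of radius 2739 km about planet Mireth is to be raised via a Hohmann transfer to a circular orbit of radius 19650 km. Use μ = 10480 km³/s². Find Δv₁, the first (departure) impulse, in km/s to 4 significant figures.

Semi-major axis of the transfer orbit: a_t = (2739 + 19650)/2 = 11194.5 km.
Circular speed at r = 2739 km: v_c = √(μ/r) = 1.9561 km/s.
Transfer-orbit speed at the same r (vis-viva, a = a_t): v_t = √[μ(2/r − 1/a_t)] = 2.5916 km/s.
Δv₁ = |v_t − v_c| = |2.5916 − 1.9561| = 0.6355 km/s.

Δv₁ = 0.6355 km/s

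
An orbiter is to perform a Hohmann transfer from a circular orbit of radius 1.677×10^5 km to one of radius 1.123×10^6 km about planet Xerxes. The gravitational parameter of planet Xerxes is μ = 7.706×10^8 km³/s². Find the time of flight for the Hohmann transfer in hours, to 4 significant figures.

Transfer-ellipse semi-major axis a_t = (r₁ + r₂)/2 = (1.677×10^5 + 1.123×10^6)/2 = 6.4535×10^5 km.
Half the transfer-orbit period gives t = π√(a_t³/μ) = 58670 s.
Converting: 58670 s ÷ 3600 s/hour = 16.30 hours.

t = 16.30 hours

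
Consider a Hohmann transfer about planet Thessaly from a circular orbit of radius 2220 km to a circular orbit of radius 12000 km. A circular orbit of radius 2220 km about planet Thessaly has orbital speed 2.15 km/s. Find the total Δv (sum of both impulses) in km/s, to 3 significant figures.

From the circular-orbit relation v² = μ/r at r = 2220 km: μ = v²r = (2.15)² × 2220 = 10261.9 km³/s².
Semi-major axis of the transfer orbit: a_t = (2220 + 12000)/2 = 7110 km.
At r₁ the circular-orbit speed is v₁ = √(μ/r₁) = 2.1500 km/s.
On the transfer ellipse at r₁, v² = μ(2/r − 1/a) gives v_p = √[μ(2/r₁ − 1/a_t)] = 2.7932 km/s.
First burn Δv₁ = |v_p − v₁| = 0.6432 km/s.
Circular speed at r₂: v₂ = √(μ/r₂) = 0.9247 km/s.
Transfer-orbit speed at r₂: v_a = √[μ(2/r₂ − 1/a_t)] = 0.5167 km/s.
Second burn Δv₂ = |v₂ − v_a| = 0.4080 km/s.
Δv = Δv₁ + Δv₂ = 0.6432 + 0.4080 = 1.051 km/s.

Δv = 1.05 km/s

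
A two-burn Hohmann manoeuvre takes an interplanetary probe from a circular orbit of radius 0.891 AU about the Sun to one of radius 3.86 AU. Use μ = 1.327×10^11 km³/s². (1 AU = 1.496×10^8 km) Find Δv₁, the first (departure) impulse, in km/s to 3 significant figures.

In km: r₁ = 0.891 × 1.496×10^8 = 1.332936×10^8 km; r₂ = 3.86 × 1.496×10^8 = 5.77456×10^8 km.
The Hohmann ellipse has a_t = (r₁ + r₂)/2 = 3.553748×10^8 km.
Circular speed at r = 1.332936×10^8 km: v_c = √(μ/r) = 31.552 km/s.
Transfer-orbit speed at the same r (vis-viva, a = a_t): v_t = √[μ(2/r − 1/a_t)] = 40.220 km/s.
Δv₁ = |v_t − v_c| = |40.220 − 31.552| = 8.668 km/s.

Δv₁ = 8.67 km/s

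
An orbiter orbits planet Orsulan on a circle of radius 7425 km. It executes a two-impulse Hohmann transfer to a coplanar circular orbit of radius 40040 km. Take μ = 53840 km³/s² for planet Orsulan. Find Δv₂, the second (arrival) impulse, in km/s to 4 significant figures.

Semi-major axis of the transfer orbit: a_t = (7425 + 40040)/2 = 23732.5 km.
Circular speed at r = 40040 km: v_c = √(μ/r) = 1.1596 km/s.
Transfer-orbit speed at the same r (vis-viva, a = a_t): v_t = √[μ(2/r − 1/a_t)] = 0.64861 km/s.
Δv₂ = |v_t − v_c| = |0.64861 − 1.1596| = 0.5110 km/s.

Δv₂ = 0.5110 km/s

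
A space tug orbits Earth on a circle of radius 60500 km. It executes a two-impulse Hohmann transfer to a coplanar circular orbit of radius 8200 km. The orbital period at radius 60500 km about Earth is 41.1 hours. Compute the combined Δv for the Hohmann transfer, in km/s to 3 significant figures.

Δv = 3.60 km/s

From Kepler's third law T² = 4π²r³/μ at r = 60500 km, T = 41.1 hours = 41.1 × 3600 s = 1.4796×10^5 s: μ = 4π²r³/T² = 3.99335×10^5 km³/s².
Transfer-ellipse semi-major axis a_t = (r₁ + r₂)/2 = (60500 + 8200)/2 = 34350 km.
At r₁ the circular-orbit speed is v₁ = √(μ/r₁) = 2.569 km/s.
On the transfer ellipse at r₁, v² = μ(2/r − 1/a) gives v_a = √[μ(2/r₁ − 1/a_t)] = 1.255 km/s.
First burn Δv₁ = |v_a − v₁| = 1.314 km/s.
Circular speed at r₂: v₂ = √(μ/r₂) = 6.978 km/s.
Transfer-orbit speed at r₂: v_p = √[μ(2/r₂ − 1/a_t)] = 9.261 km/s.
Second burn Δv₂ = |v₂ − v_p| = 2.283 km/s.
Δv = Δv₁ + Δv₂ = 1.314 + 2.283 = 3.597 km/s.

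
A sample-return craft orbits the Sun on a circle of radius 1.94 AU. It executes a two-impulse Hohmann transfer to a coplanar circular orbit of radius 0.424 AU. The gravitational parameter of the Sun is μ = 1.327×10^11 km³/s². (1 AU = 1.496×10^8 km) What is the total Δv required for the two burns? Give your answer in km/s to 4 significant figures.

In km: r₁ = 1.94 × 1.496×10^8 = 2.90224×10^8 km; r₂ = 0.424 × 1.496×10^8 = 6.34304×10^7 km.
Transfer-ellipse semi-major axis a_t = (r₁ + r₂)/2 = (2.90224×10^8 + 6.34304×10^7)/2 = 1.768272×10^8 km.
Circular speed at r₁: v₁ = √(μ/r₁) = √(1.327×10^11/2.90224×10^8) = 21.3830 km/s.
Transfer-orbit speed at r₁ (v² = μ(2/r − 1/a)): v_a = √[μ(2/r₁ − 1/a_t)] = 12.8069 km/s.
First burn Δv₁ = |v_a − v₁| = 8.5761 km/s.
At r₂, v₂ = √(μ/r₂) = 45.739 km/s.
Transfer-orbit speed at r₂: v_p = √[μ(2/r₂ − 1/a_t)] = 58.597 km/s.
Second burn Δv₂ = |v₂ − v_p| = 12.858 km/s.
Δv = Δv₁ + Δv₂ = 8.5761 + 12.858 = 21.43 km/s.

Δv = 21.43 km/s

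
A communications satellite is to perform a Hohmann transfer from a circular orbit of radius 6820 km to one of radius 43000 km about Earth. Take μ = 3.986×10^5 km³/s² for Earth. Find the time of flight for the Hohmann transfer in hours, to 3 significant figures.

t = 5.43 hours

Semi-major axis of the transfer orbit: a_t = (6820 + 43000)/2 = 24910 km.
Half the transfer-orbit period gives t = π√(a_t³/μ) = 19560 s.
Converting: 19560 s ÷ 3600 s/hour = 5.43 hours.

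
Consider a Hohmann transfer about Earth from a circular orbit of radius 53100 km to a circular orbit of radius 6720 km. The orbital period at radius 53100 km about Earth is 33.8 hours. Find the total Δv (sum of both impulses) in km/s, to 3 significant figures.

From Kepler's third law T² = 4π²r³/μ at r = 53100 km, T = 33.8 hours = 33.8 × 3600 s = 1.2168×10^5 s: μ = 4π²r³/T² = 3.99213×10^5 km³/s².
Semi-major axis of the transfer orbit: a_t = (53100 + 6720)/2 = 29910 km.
At r₁ the circular-orbit speed is v₁ = √(μ/r₁) = 2.742 km/s.
On the transfer ellipse at r₁, v² = μ(2/r − 1/a) gives v_a = √[μ(2/r₁ − 1/a_t)] = 1.300 km/s.
First burn Δv₁ = |v_a − v₁| = 1.442 km/s.
Circular speed at r₂: v₂ = √(μ/r₂) = 7.708 km/s.
Transfer-orbit speed at r₂: v_p = √[μ(2/r₂ − 1/a_t)] = 10.27 km/s.
Second burn Δv₂ = |v₂ − v_p| = 2.562 km/s.
Total Δv = Δv₁ + Δv₂ = 4.004 km/s.

Δv = 4.00 km/s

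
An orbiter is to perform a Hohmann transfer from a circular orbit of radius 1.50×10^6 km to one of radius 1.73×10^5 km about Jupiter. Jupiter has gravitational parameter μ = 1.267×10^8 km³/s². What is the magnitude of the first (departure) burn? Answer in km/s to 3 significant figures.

Transfer-ellipse semi-major axis a_t = (r₁ + r₂)/2 = (1.500×10^6 + 1.730×10^5)/2 = 8.365×10^5 km.
Circular speed at r = 1.500×10^6 km: v_c = √(μ/r) = 9.191 km/s.
Vis-viva on the transfer ellipse at r = 1.500×10^6 km gives v_t = √[μ(2/r − 1/a_t)] = 4.180 km/s.
Δv₁ = |v_t − v_c| = |4.180 − 9.191| = 5.011 km/s.

Δv₁ = 5.01 km/s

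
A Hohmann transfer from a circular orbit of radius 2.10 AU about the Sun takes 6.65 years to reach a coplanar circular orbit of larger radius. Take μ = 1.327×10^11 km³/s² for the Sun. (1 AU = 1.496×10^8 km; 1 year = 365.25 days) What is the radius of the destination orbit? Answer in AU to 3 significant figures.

In km: r₁ = 2.10 × 1.496×10^8 = 3.1416×10^8 km.
Transfer time t = 6.65 years × 365.25 × 86400 s = 2.0985804×10^8 s, and t = π√(a_t³/μ).
So a_t = (μ t²/π²)^(1/3) = (1.327×10^11 × (2.0985804×10^8)² / π²)^(1/3) = 8.3973×10^8 km.
Since a_t = (r₁ + r₂)/2, r₂ = 2a_t − r₁ = 2×8.3973×10^8 − 3.1416×10^8 = 1.3653×10^9 km.
In AU: r₂ = 1.3653×10^9 / 1.496×10^8 = 9.13 AU.

r₂ = 9.13 AU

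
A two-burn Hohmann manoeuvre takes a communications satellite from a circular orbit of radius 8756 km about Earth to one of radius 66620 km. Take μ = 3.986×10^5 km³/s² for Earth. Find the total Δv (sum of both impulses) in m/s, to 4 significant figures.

Δv = 3490 m/s

Semi-major axis of the transfer orbit: a_t = (8756 + 66620)/2 = 37688 km.
Circular speed at r₁: v₁ = √(μ/r₁) = √(3.986×10^5/8756) = 6.747 km/s.
On the transfer ellipse at r₁, vis-viva equation gives v_p = √[μ(2/r₁ − 1/a_t)] = 8.970 km/s.
First burn Δv₁ = |v_p − v₁| = 2.223 km/s.
Circular speed at r₂: v₂ = √(μ/r₂) = 2.446 km/s.
Transfer-orbit speed at r₂: v_a = √[μ(2/r₂ − 1/a_t)] = 1.179 km/s.
Second burn Δv₂ = |v₂ − v_a| = 1.267 km/s.
Δv = Δv₁ + Δv₂ = 2.223 + 1.267 = 3.490 km/s.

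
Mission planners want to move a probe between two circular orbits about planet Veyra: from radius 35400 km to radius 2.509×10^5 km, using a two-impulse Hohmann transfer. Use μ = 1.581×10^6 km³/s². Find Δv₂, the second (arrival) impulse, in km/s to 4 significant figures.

Δv₂ = 1.262 km/s

Semi-major axis of the transfer orbit: a_t = (35400 + 2.509×10^5)/2 = 1.4315×10^5 km.
On the circular orbit at r = 2.509×10^5 km, v_c = √(μ/r) = 2.510 km/s.
Vis-viva on the transfer ellipse at r = 2.509×10^5 km gives v_t = √[μ(2/r − 1/a_t)] = 1.248 km/s.
Δv₂ = |v_t − v_c| = |1.248 − 2.510| = 1.262 km/s.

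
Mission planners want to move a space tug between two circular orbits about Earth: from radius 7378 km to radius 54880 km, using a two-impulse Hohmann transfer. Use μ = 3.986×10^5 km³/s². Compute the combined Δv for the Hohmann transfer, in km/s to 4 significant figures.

Δv = 3.792 km/s

The Hohmann ellipse has a_t = (r₁ + r₂)/2 = 31129 km.
Circular speed at r₁: v₁ = √(μ/r₁) = √(3.986×10^5/7378) = 7.350 km/s.
On the transfer ellipse at r₁, v² = μ(2/r − 1/a) gives v_p = √[μ(2/r₁ − 1/a_t)] = 9.759 km/s.
First burn Δv₁ = |v_p − v₁| = 2.409 km/s.
Circular speed at r₂: v₂ = √(μ/r₂) = 2.695 km/s.
Transfer-orbit speed at r₂: v_a = √[μ(2/r₂ − 1/a_t)] = 1.312 km/s.
Second burn Δv₂ = |v₂ − v_a| = 1.383 km/s.
Total Δv = Δv₁ + Δv₂ = 3.792 km/s.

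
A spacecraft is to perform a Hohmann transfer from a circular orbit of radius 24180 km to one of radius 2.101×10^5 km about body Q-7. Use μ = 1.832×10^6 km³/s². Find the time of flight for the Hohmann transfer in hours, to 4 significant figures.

The Hohmann ellipse has a_t = (r₁ + r₂)/2 = 1.1714×10^5 km.
Half the transfer-orbit period gives t = π√(a_t³/μ) = 93060 s.
Converting: 93060 s ÷ 3600 s/hour = 25.85 hours.

t = 25.85 hours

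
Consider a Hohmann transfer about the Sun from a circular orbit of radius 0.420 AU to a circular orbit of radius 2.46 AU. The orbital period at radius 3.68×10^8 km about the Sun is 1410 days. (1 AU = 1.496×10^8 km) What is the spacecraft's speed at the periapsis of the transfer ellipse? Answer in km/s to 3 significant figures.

From Kepler's third law T² = 4π²r³/μ at r = 3.68×10^8 km, T = 1410 days = 1410 × 86400 s = 1.21824×10^8 s: μ = 4π²r³/T² = 1.32568×10^11 km³/s².
In km: r₁ = 0.420 × 1.496×10^8 = 6.2832×10^7 km; r₂ = 2.46 × 1.496×10^8 = 3.68016×10^8 km.
Semi-major axis of the transfer orbit: a_t = (6.2832×10^7 + 3.68016×10^8)/2 = 2.15424×10^8 km.
The periapsis of the transfer ellipse is at r = 6.2832×10^7 km.
Applying v² = μ(2/r − 1/a_t): v = 60.04 km/s.

v = 60.0 km/s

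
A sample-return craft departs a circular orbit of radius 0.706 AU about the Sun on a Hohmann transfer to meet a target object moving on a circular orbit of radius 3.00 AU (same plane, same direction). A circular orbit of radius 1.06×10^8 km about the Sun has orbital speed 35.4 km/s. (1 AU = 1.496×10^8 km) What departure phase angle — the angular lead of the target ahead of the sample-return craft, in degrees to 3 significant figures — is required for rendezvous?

From the circular-orbit relation v² = μ/r at r = 1.06×10^8 km: μ = v²r = (35.4)² × 1.06×10^8 = 1.32835×10^11 km³/s².
In km: r₁ = 0.706 × 1.496×10^8 = 1.056176×10^8 km; r₂ = 3.00 × 1.496×10^8 = 4.488×10^8 km.
Semi-major axis of the transfer orbit: a_t = (1.056176×10^8 + 4.488×10^8)/2 = 2.772088×10^8 km.
The half-period of the transfer ellipse is t = π√(a_t³/μ) = 3.978×10^7 s.
The target's mean motion on its circular orbit is ω₂ = √(μ/r₂³) = 3.833×10^-8 rad/s.
Angle swept by the target during transfer: ω₂·t = 1.525 rad = 87.38°.
The sample-return craft traverses 180° on the transfer ellipse, so the target must lead by 180° − 87.38° = 92.6°.

φ = 92.6°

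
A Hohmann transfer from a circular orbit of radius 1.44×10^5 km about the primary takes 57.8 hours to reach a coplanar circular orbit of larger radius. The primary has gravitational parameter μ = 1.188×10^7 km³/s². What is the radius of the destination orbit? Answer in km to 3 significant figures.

Transfer time t = 57.8 hours = 2.0808×10^5 s, and t = π√(a_t³/μ).
So a_t = (μ t²/π²)^(1/3) = (1.188×10^7 × (2.0808×10^5)² / π²)^(1/3) = 3.7353×10^5 km.
Since a_t = (r₁ + r₂)/2, r₂ = 2a_t − r₁ = 2×3.7353×10^5 − 1.440×10^5 = 6.0306×10^5 km.

r₂ = 6.03×10^5 km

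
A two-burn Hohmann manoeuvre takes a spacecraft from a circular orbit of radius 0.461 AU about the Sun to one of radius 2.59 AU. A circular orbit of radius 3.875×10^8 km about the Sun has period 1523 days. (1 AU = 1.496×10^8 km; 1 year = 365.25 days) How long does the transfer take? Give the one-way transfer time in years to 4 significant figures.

From Kepler's third law T² = 4π²r³/μ at r = 3.875×10^8 km, T = 1523 days = 1523 × 86400 s = 1.315872×10^8 s: μ = 4π²r³/T² = 1.32662×10^11 km³/s².
In km: r₁ = 0.461 × 1.496×10^8 = 6.89656×10^7 km; r₂ = 2.59 × 1.496×10^8 = 3.87464×10^8 km.
Transfer-ellipse semi-major axis a_t = (r₁ + r₂)/2 = (6.89656×10^7 + 3.87464×10^8)/2 = 2.282148×10^8 km.
Transfer time t = π√(a_t³/μ) = π√((2.282148×10^8)³ / 1.32662×10^11) = 2.9737×10^7 s.
Converting: 2.9737×10^7 s ÷ 3.15576×10^7 s/year (365.25 × 86400) = 0.9423 years.

t = 0.9423 years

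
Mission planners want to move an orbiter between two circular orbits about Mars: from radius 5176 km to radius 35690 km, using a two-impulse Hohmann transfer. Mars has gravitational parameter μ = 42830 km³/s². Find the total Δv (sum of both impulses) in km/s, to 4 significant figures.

Δv = 1.469 km/s

Semi-major axis of the transfer orbit: a_t = (5176 + 35690)/2 = 20433 km.
At r₁ the circular-orbit speed is v₁ = √(μ/r₁) = 2.8766 km/s.
Transfer-orbit speed at r₁ (v² = μ(2/r − 1/a)): v_p = √[μ(2/r₁ − 1/a_t)] = 3.8018 km/s.
First burn Δv₁ = |v_p − v₁| = 0.9252 km/s.
At r₂, v₂ = √(μ/r₂) = 1.0955 km/s.
Transfer-orbit speed at r₂: v_a = √[μ(2/r₂ − 1/a_t)] = 0.55136 km/s.
Second burn Δv₂ = |v₂ − v_a| = 0.5441 km/s.
Total Δv = Δv₁ + Δv₂ = 1.469 km/s.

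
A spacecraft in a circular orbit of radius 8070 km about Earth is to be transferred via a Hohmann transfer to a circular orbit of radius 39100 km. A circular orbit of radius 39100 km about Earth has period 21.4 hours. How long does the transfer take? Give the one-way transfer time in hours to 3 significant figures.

t = 5.01 hours

From Kepler's third law T² = 4π²r³/μ at r = 39100 km, T = 21.4 hours = 21.4 × 3600 s = 77040 s: μ = 4π²r³/T² = 3.97610×10^5 km³/s².
Semi-major axis of the transfer orbit: a_t = (8070 + 39100)/2 = 23585 km.
By Kepler's third law the transfer-orbit period is T = 2π√(a_t³/μ), so t = T/2 = 18050 s.
Converting: 18050 s ÷ 3600 s/hour = 5.01 hours.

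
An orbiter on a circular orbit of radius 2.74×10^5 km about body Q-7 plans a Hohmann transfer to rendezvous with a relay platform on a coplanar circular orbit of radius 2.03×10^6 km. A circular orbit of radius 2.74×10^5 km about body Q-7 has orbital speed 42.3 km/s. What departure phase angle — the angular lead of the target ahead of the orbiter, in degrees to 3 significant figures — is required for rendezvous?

From the circular-orbit relation v² = μ/r at r = 2.74×10^5 km: μ = v²r = (42.3)² × 2.74×10^5 = 4.90265×10^8 km³/s².
Transfer-ellipse semi-major axis a_t = (r₁ + r₂)/2 = (2.740×10^5 + 2.030×10^6)/2 = 1.152×10^6 km.
Transfer time t = π√(a_t³/μ) = 1.754×10^5 s.
The target's mean motion on its circular orbit is ω₂ = √(μ/r₂³) = 7.655×10^-6 rad/s.
Angle swept by the target during transfer: ω₂·t = 1.343 rad = 76.95°.
The orbiter traverses 180° on the transfer ellipse, so the target must lead by 180° − 76.95° = 103°.

φ = 103°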